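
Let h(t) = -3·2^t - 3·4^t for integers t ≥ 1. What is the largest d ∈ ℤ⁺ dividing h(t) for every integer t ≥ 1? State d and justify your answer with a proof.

Computing the first values: h(1) = -18 and h(2) = -60; gcd(-18, -60) = 6, so d ≤ 6.
We prove 6 | -3·2^t - 3·4^t for all t ≥ 1 by induction on t.
Base step (t = 1): h(1) = -18 = 6·(-3), so 6 | h(1).
Inductive step: assume the claim holds for t = j, i.e. 6 | h(j). Then
h(j+1) − 4·h(j) = (-3·2^(j+1) - 3·4^(j+1)) − 4·(-3·2^j - 3·4^j) = (-3)·2^j·(2 − 4) = (6)·2^j. Since 6 | h(j) by the inductive hypothesis, 6 | 4·h(j); and 6 | 6 since 6 = 6·1. Therefore 6 | h(j+1).
By the principle of mathematical induction, the result holds for all t ≥ 1.
Therefore the largest such d is 6.

d = 6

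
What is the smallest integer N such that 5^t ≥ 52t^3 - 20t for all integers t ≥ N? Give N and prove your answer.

N = 6

At t = 5: 3125 < 6400, so the inequality fails and N ≥ 6. We prove 5^t ≥ 52t^3 - 20t for all t ≥ 6.
For the base case t = 6: 5^t = 15625 and 52t^3 - 20t = 11112, so 15625 ≥ 11112.
For the inductive step, assume it holds for an arbitrary j ≥ 6, so 5^j ≥ 52j^3 - 20j.
Then 5^(j + 1) = 5·(5^j) ≥ 5·(52j^3 - 20j).
Also, for j ≥ 6 we have 5·(52j^3 - 20j) ≥ 52(j+1)^3 - 20(j+1), since 5·(52j^3 - 20j) − (52(j+1)^3 - 20(j+1)) = 208j^3 - 156j^2 - 236j - 32, which is nonnegative for all j ≥ 6.
Combining, 5^(j + 1) ≥ 52(j+1)^3 - 20(j+1).
Hence, by induction on t, the claim holds for every t ≥ 6.
Hence the smallest such N is 6.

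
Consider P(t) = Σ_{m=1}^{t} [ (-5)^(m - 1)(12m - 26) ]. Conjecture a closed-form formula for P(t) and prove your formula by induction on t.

We claim P(t) = 2(-5)^t(-t + 2) - 4 for all t ≥ 1.
Base case (t = 1): P(1) = -14, and the closed form gives -14. They agree.
Suppose the result is true for t = m, so P(m) = 2(-5)^m(-m + 2) - 4.
Then P(m+1) = P(m) + ((-5)^m(12m - 14)) = (2(-5)^m(-m + 2) - 4) + ((-5)^m(12m - 14)).
Simplifying, P(m+1) = 10(-5)^m·m - 10(-5)^m - 4 = 2(-5)^(m+1)(-(m+1) + 2) - 4,
which is the closed form with t = m+1.
Hence, by induction on t, the claim holds for every t ≥ 1.

P(t) = 2(-5)^t(-t + 2) - 4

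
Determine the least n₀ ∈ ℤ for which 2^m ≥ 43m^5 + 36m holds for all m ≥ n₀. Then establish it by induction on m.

At m = 29: 536870912 < 881980451, so the inequality fails and n₀ ≥ 30. We prove 2^m ≥ 43m^5 + 36m for all m ≥ 30.
Base step (m = 30): 2^m = 1073741824 and 43m^5 + 36m = 1044901080, so 1073741824 ≥ 1044901080.
Inductive step: suppose the statement holds for some j ≥ 30, so 2^j ≥ 43j^5 + 36j.
Then 2^(j + 1) = 2·(2^j) ≥ 2·(43j^5 + 36j).
Also, for j ≥ 30 we have 2·(43j^5 + 36j) ≥ 43(j+1)^5 + 36(j+1), since 2·(43j^5 + 36j) − (43(j+1)^5 + 36(j+1)) = 43j^5 - 215j^4 - 430j^3 - 430j^2 - 179j - 79, which is nonnegative for all j ≥ 30.
Combining, 2^(j + 1) ≥ 43(j+1)^5 + 36(j+1).
By the principle of mathematical induction, the result holds for all m ≥ 30.
Hence the smallest such n₀ is 30.

n₀ = 30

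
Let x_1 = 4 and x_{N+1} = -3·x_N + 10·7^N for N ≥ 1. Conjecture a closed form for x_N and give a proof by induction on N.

Computing the first terms: x_1 = 4, x_2 = 58, x_3 = 316. This suggests x_N = (-3)^N + 7^N.
Base case (N = 1): the formula gives 4 = 4 = x_1.
Suppose the result is true for N = m, so x_m = (-3)^m + 7^m.
Then x_{m+1} = -3·x_m + 10·7^m = -3·((-3)^m + 7^m) + 10·7^m = (-3)^(m + 1) + 7^(m + 1),
which is the claimed formula at N = m+1.
This completes the induction.

x_N = (-3)^N + 7^N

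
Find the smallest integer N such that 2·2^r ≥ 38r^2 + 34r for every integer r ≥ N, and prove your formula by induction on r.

N = 12

At r = 11: 4096 < 4972, so the inequality fails and N ≥ 12. We prove 2·2^r ≥ 38r^2 + 34r for all r ≥ 12.
Base step (r = 12): 2·2^r = 8192 and 38r^2 + 34r = 5880, so 8192 ≥ 5880.
For the inductive step, assume it holds for an arbitrary p ≥ 12, so 2·2^p ≥ 38p^2 + 34p.
Then 2·2^(p + 1) = 2·(2·2^p) ≥ 2·(38p^2 + 34p).
Also, for p ≥ 12 we have 2·(38p^2 + 34p) ≥ 38(p+1)^2 + 34(p+1), since 2·(38p^2 + 34p) − (38(p+1)^2 + 34(p+1)) = 38p^2 - 42p - 72, which is nonnegative for all p ≥ 12.
Combining, 2·2^(p + 1) ≥ 38(p+1)^2 + 34(p+1).
Hence, by induction on r, the claim holds for every r ≥ 12.
Hence the smallest such N is 12.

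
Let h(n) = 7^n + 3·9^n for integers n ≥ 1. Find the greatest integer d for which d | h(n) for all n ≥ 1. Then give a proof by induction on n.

Computing the first values: h(1) = 34 and h(2) = 292; gcd(34, 292) = 2, so d ≤ 2.
We prove 2 | 7^n + 3·9^n for all n ≥ 1 by induction on n.
When n = 1: h(1) = 34 = 2·(17), so 2 | h(1).
Suppose the result is true for n = i, i.e. 2 | h(i). Then
h(i+1) − 9·h(i) = (7^(i+1) + 3·9^(i+1)) − 9·(7^i + 3·9^i) = (1)·7^i·(7 − 9) = (-2)·7^i. Since 2 | h(i) by the inductive hypothesis, 2 | 9·h(i); and 2 | -2 since -2 = 2·-1. Therefore 2 | h(i+1).
By the principle of mathematical induction, the result holds for all n ≥ 1.
Therefore the largest such d is 2.

d = 2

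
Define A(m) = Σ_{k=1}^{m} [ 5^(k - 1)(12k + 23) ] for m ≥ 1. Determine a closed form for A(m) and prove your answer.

A(m) = 5^m(3m + 5) - 5

We claim A(m) = 5^m(3m + 5) - 5 for all m ≥ 1.
When m = 1: A(1) = 35, and the closed form gives 35. They agree.
Suppose the result is true for m = k, so A(k) = 5^k(3k + 5) - 5.
Then A(k+1) = A(k) + (5^k(12k + 35)) = (5^k(3k + 5) - 5) + (5^k(12k + 35)).
Simplifying, A(k+1) = 15·5^k·k + 40·5^k - 5 = 5^(k+1)(3(k+1) + 5) - 5,
which is the closed form with m = k+1.
This completes the induction.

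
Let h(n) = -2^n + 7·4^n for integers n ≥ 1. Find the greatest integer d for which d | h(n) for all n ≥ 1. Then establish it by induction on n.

Computing the first values: h(1) = 26 and h(2) = 108; gcd(26, 108) = 2, so d ≤ 2.
We prove 2 | -2^n + 7·4^n for all n ≥ 1 by induction on n.
For the base case n = 1: h(1) = 26 = 2·(13), so 2 | h(1).
Inductive step: suppose the statement holds for some i ≥ 1, i.e. 2 | h(i). Then
h(i+1) − 4·h(i) = (-2^(i+1) + 7·4^(i+1)) − 4·(-2^i + 7·4^i) = (-1)·2^i·(2 − 4) = (2)·2^i. Since 2 | h(i) by the inductive hypothesis, 2 | 4·h(i); and 2 | 2 since 2 = 2·1. Therefore 2 | h(i+1).
By induction, the statement is established for all n ≥ 1.
Therefore the largest such d is 2.

d = 2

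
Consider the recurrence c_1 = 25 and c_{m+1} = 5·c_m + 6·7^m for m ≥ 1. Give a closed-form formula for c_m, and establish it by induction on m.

Computing the first terms: c_1 = 25, c_2 = 167, c_3 = 1129. This suggests c_m = 4·5^(m - 1) + 3·7^m.
Base step (m = 1): the formula gives 25 = 25 = c_1.
Suppose the result is true for m = j, so c_j = 4·5^(j - 1) + 3·7^j.
Then c_{j+1} = 5·c_j + 6·7^j = 5·(4·5^(j - 1) + 3·7^j) + 6·7^j = 4·5^j + 3·7^(j + 1) = 4·5^((j+1) - 1) + 3·7^(j+1),
which is the claimed formula at m = j+1.
By induction, the statement is established for all m ≥ 1.

c_m = 4·5^(m - 1) + 3·7^m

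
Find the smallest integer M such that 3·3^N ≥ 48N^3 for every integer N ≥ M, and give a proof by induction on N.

M = 9

At N = 8: 19683 < 24576, so the inequality fails and M ≥ 9. We prove 3·3^N ≥ 48N^3 for all N ≥ 9.
Base step (N = 9): 3·3^N = 59049 and 48N^3 = 34992, so 59049 ≥ 34992.
Inductive step: assume the claim holds for N = k, so 3·3^k ≥ 48k^3.
Then 3·3^(k + 1) = 3·(3·3^k) ≥ 3·(48k^3).
Also, for k ≥ 9 we have 3·(48k^3) ≥ 48(k+1)^3, since 3 ≥ (1 + 1/k)^3 for all k ≥ 9.
Combining, 3·3^(k + 1) ≥ 48(k+1)^3.
By induction, the statement is established for all N ≥ 9.
Hence the smallest such M is 9.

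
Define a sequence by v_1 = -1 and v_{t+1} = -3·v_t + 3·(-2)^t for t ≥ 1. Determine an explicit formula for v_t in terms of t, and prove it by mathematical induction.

Computing the first terms: v_1 = -1, v_2 = -3, v_3 = 21. This suggests v_t = 3(-2)^t + 5(-3)^(t - 1).
For the base case t = 1: the formula gives -1 = -1 = v_1.
Suppose the result is true for t = j, so v_j = 3(-2)^j + 5(-3)^(j - 1).
Then v_{j+1} = -3·v_j + 3·(-2)^j = -3·(3(-2)^j + 5(-3)^(j - 1)) + 3·(-2)^j = 3(-2)^(j + 1) + 5(-3)^j = 3(-2)^(j+1) + 5(-3)^((j+1) - 1),
which is the claimed formula at t = j+1.
This completes the induction.

v_t = 3(-2)^t + 5(-3)^(t - 1)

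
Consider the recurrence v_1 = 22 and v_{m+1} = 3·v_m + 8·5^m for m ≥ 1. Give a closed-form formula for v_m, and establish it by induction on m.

v_m = 2·3^(m - 1) + 4·5^m

Computing the first terms: v_1 = 22, v_2 = 106, v_3 = 518. This suggests v_m = 2·3^(m - 1) + 4·5^m.
For the base case m = 1: the formula gives 22 = 22 = v_1.
Inductive step: assume the claim holds for m = p, so v_p = 2·3^(p - 1) + 4·5^p.
Then v_{p+1} = 3·v_p + 8·5^p = 3·(2·3^(p - 1) + 4·5^p) + 8·5^p = 2·3^p + 4·5^(p + 1) = 2·3^((p+1) - 1) + 4·5^(p+1),
which is the claimed formula at m = p+1.
By the principle of mathematical induction, the result holds for all m ≥ 1.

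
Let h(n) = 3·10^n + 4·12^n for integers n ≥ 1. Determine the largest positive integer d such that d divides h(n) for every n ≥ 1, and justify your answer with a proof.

Computing the first values: h(1) = 78 and h(2) = 876; gcd(78, 876) = 6, so d ≤ 6.
We prove 6 | 3·10^n + 4·12^n for all n ≥ 1 by induction on n.
When n = 1: h(1) = 78 = 6·(13), so 6 | h(1).
For the inductive step, assume it holds for an arbitrary r ≥ 1, i.e. 6 | h(r). Then
h(r+1) − 12·h(r) = (3·10^(r+1) + 4·12^(r+1)) − 12·(3·10^r + 4·12^r) = (3)·10^r·(10 − 12) = (-6)·10^r. Since 6 | h(r) by the inductive hypothesis, 6 | 12·h(r); and 6 | -6 since -6 = 6·-1. Therefore 6 | h(r+1).
By the principle of mathematical induction, the result holds for all n ≥ 1.
Therefore the largest such d is 6.

d = 6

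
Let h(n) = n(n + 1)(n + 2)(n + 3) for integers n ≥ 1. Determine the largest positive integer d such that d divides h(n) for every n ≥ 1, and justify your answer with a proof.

Computing the first values: h(1) = 24 and h(2) = 120; gcd(24, 120) = 24, so d ≤ 24.
We prove 24 | n(n + 1)(n + 2)(n + 3) for all n ≥ 1 by induction on n.
When n = 1: h(1) = 24 = 24·(1), so 24 | h(1).
Inductive step: assume the claim holds for n = p, i.e. 24 | h(p). Then
h(p+1) − h(p) = (p+1)·(p+2)·(p+3)·(p+4) − p·(p+1)·(p+2)·(p+3) = (p+1)·(p+2)·(p+3)·[(p+4) − p] = 4·(p+1)·(p+2)·(p+3). The product of 3 consecutive integers is divisible by (3)! = 6, so h(p+1) − h(p) is divisible by 4·6 = 24. By the inductive hypothesis 24 | h(p), hence 24 | h(p+1).
By the principle of mathematical induction, the result holds for all n ≥ 1.
Therefore the largest such d is 24.

d = 24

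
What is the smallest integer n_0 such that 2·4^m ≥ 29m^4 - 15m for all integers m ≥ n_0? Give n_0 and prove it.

n_0 = 8

At m = 7: 32768 < 69524, so the inequality fails and n_0 ≥ 8. We prove 2·4^m ≥ 29m^4 - 15m for all m ≥ 8.
When m = 8: 2·4^m = 131072 and 29m^4 - 15m = 118664, so 131072 ≥ 118664.
Inductive step: suppose the statement holds for some i ≥ 8, so 2·4^i ≥ 29i^4 - 15i.
Then 2·4^(i + 1) = 4·(2·4^i) ≥ 4·(29i^4 - 15i).
Also, for i ≥ 8 we have 4·(29i^4 - 15i) ≥ 29(i+1)^4 - 15(i+1), since 4·(29i^4 - 15i) − (29(i+1)^4 - 15(i+1)) = 87i^4 - 116i^3 - 174i^2 - 161i - 14, which is nonnegative for all i ≥ 8.
Combining, 2·4^(i + 1) ≥ 29(i+1)^4 - 15(i+1).
Hence, by induction on m, the claim holds for every m ≥ 8.
Hence the smallest such n_0 is 8.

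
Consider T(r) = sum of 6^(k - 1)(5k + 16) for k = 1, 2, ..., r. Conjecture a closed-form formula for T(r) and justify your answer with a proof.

We claim T(r) = 6^r(r + 3) - 3 for all r ≥ 1.
For the base case r = 1: T(1) = 21, and the closed form gives 21. They agree.
Inductive step: suppose the statement holds for some k ≥ 1, so T(k) = 6^k(k + 3) - 3.
Then T(k+1) = T(k) + (6^k(5k + 21)) = (6^k(k + 3) - 3) + (6^k(5k + 21)).
Simplifying, T(k+1) = 6·6^k·k + 24·6^k - 3 = 6^(k+1)((k+1) + 3) - 3,
which is the closed form with r = k+1.
By the principle of mathematical induction, the result holds for all r ≥ 1.

T(r) = 6^r(r + 3) - 3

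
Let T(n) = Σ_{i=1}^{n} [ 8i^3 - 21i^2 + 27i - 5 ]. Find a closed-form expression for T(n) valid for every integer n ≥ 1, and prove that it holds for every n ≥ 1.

T(n) = n(2n^3 - 3n^2 + 5n + 5)

We claim T(n) = n(2n^3 - 3n^2 + 5n + 5) for all n ≥ 1.
Base step (n = 1): T(1) = 9, and the closed form gives 9. They agree.
Inductive step: assume the claim holds for n = i, so T(i) = i(2i^3 - 3i^2 + 5i + 5).
Then T(i+1) = T(i) + (8i^3 + 3i^2 + 9i + 9) = (i(2i^3 - 3i^2 + 5i + 5)) + (8i^3 + 3i^2 + 9i + 9).
Simplifying, T(i+1) = (i + 1)(2i^3 + 3i^2 + 5i + 9) = (i+1)(2(i+1)^3 - 3(i+1)^2 + 5(i+1) + 5),
which is the closed form with n = i+1.
By the principle of mathematical induction, the result holds for all n ≥ 1.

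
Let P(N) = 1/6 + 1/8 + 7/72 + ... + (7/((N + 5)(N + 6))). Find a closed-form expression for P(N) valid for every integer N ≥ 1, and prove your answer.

We claim P(N) = 7N/(6(N + 6)) for all N ≥ 1.
Base case (N = 1): P(1) = 1/6, and the closed form gives 1/6. They agree.
Suppose the result is true for N = j, so P(j) = 7j/(6(j + 6)).
Then P(j+1) = P(j) + (7/((j + 6)(j + 7))) = (7j/(6(j + 6))) + (7/((j + 6)(j + 7))).
Simplifying, P(j+1) = 7(j + 1)/(6(j + 7)) = 7(j+1)/(6((j+1) + 6)),
which is the closed form with N = j+1.
Hence, by induction on N, the claim holds for every N ≥ 1.

P(N) = 7N/(6(N + 6))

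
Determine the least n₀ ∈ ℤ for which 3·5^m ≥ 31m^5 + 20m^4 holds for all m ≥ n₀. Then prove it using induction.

n₀ = 8

At m = 7: 234375 < 569037, so the inequality fails and n₀ ≥ 8. We prove 3·5^m ≥ 31m^5 + 20m^4 for all m ≥ 8.
Base step (m = 8): 3·5^m = 1171875 and 31m^5 + 20m^4 = 1097728, so 1171875 ≥ 1097728.
Inductive step: assume the claim holds for m = k, so 3·5^k ≥ 31k^5 + 20k^4.
Then 3·5^(k + 1) = 5·(3·5^k) ≥ 5·(31k^5 + 20k^4).
Also, for k ≥ 8 we have 5·(31k^5 + 20k^4) ≥ 31(k+1)^5 + 20(k+1)^4, since 5·(31k^5 + 20k^4) − (31(k+1)^5 + 20(k+1)^4) = 124k^5 - 75k^4 - 390k^3 - 430k^2 - 235k - 51, which is nonnegative for all k ≥ 8.
Combining, 3·5^(k + 1) ≥ 31(k+1)^5 + 20(k+1)^4.
By induction, the statement is established for all m ≥ 8.
Hence the smallest such n₀ is 8.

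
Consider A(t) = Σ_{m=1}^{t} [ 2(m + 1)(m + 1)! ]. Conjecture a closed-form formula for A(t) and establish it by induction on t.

A(t) = 2(t + 2)! - 4

We claim A(t) = 2(t + 2)! - 4 for all t ≥ 1.
Base step (t = 1): A(1) = 8, and the closed form gives 8. They agree.
For the inductive step, assume it holds for an arbitrary m ≥ 1, so A(m) = 2(m + 2)! - 4.
Then A(m+1) = A(m) + (2(m + 2)(m + 2)!) = (2(m + 2)! - 4) + (2(m + 2)(m + 2)!).
Simplifying, A(m+1) = 2((m+1) + 2)! - 4,
which is the closed form with t = m+1.
By induction, the statement is established for all t ≥ 1.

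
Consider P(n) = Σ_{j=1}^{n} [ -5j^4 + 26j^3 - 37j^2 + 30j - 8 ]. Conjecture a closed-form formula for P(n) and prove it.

P(n) = -n(n^4 - 4n^3 + n^2 - 3n - 1)

We claim P(n) = -n(n^4 - 4n^3 + n^2 - 3n - 1) for all n ≥ 1.
Base step (n = 1): P(1) = 6, and the closed form gives 6. They agree.
Suppose the result is true for n = j, so P(j) = j(-j^4 + 4j^3 - j^2 + 3j + 1).
Then P(j+1) = P(j) + (-5j^4 + 6j^3 + 11j^2 + 14j + 6) = (j(-j^4 + 4j^3 - j^2 + 3j + 1)) + (-5j^4 + 6j^3 + 11j^2 + 14j + 6).
Simplifying, P(j+1) = -(j + 1)(j^4 - 5j^2 - 9j - 6) = -(j+1)((j+1)^4 - 4(j+1)^3 + (j+1)^2 - 3(j+1) - 1),
which is the closed form with n = j+1.
By the principle of mathematical induction, the result holds for all n ≥ 1.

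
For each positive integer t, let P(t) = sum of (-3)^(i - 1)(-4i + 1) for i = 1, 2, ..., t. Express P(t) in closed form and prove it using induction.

We claim P(t) = (-3)^t·t for all t ≥ 1.
Base case (t = 1): P(1) = -3, and the closed form gives -3. They agree.
Suppose the result is true for t = i, so P(i) = (-3)^i·i.
Then P(i+1) = P(i) + ((-3)^i(-4i - 3)) = ((-3)^i·i) + ((-3)^i(-4i - 3)).
Simplifying, P(i+1) = (-3)^(i + 1)(i + 1) = (-3)^(i+1)·(i+1),
which is the closed form with t = i+1.
Hence, by induction on t, the claim holds for every t ≥ 1.

P(t) = (-3)^t·t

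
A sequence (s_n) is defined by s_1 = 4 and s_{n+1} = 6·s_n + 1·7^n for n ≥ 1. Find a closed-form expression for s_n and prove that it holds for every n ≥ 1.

s_n = -3·6^(n - 1) + 7^n

Computing the first terms: s_1 = 4, s_2 = 31, s_3 = 235. This suggests s_n = -3·6^(n - 1) + 7^n.
Base case (n = 1): the formula gives 4 = 4 = s_1.
Inductive step: suppose the statement holds for some k ≥ 1, so s_k = -3·6^(k - 1) + 7^k.
Then s_{k+1} = 6·s_k + 1·7^k = 6·(-3·6^(k - 1) + 7^k) + 1·7^k = -3·6^k + 7^(k + 1) = -3·6^((k+1) - 1) + 7^(k+1),
which is the claimed formula at n = k+1.
By the principle of mathematical induction, the result holds for all n ≥ 1.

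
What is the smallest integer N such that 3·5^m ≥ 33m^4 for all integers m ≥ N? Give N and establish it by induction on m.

N = 6

At m = 5: 9375 < 20625, so the inequality fails and N ≥ 6. We prove 3·5^m ≥ 33m^4 for all m ≥ 6.
Base step (m = 6): 3·5^m = 46875 and 33m^4 = 42768, so 46875 ≥ 42768.
Inductive step: suppose the statement holds for some k ≥ 6, so 3·5^k ≥ 33k^4.
Then 3·5^(k + 1) = 5·(3·5^k) ≥ 5·(33k^4).
Also, for k ≥ 6 we have 5·(33k^4) ≥ 33(k+1)^4, since 5 ≥ (1 + 1/k)^4 for all k ≥ 6.
Combining, 3·5^(k + 1) ≥ 33(k+1)^4.
Hence, by induction on m, the claim holds for every m ≥ 6.
Hence the smallest such N is 6.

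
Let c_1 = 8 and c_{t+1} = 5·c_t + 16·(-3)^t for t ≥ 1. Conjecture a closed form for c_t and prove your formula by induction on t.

c_t = -2(-3)^t + 2·5^(t - 1)

Computing the first terms: c_1 = 8, c_2 = -8, c_3 = 104. This suggests c_t = -2(-3)^t + 2·5^(t - 1).
Base case (t = 1): the formula gives 8 = 8 = c_1.
Suppose the result is true for t = j, so c_j = -2(-3)^j + 2·5^(j - 1).
Then c_{j+1} = 5·c_j + 16·(-3)^j = 5·(-2(-3)^j + 2·5^(j - 1)) + 16·(-3)^j = -2(-3)^(j + 1) + 2·5^j = -2(-3)^(j+1) + 2·5^((j+1) - 1),
which is the claimed formula at t = j+1.
This completes the induction.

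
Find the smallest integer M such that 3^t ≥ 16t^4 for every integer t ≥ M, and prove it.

M = 12

At t = 11: 177147 < 234256, so the inequality fails and M ≥ 12. We prove 3^t ≥ 16t^4 for all t ≥ 12.
Base step (t = 12): 3^t = 531441 and 16t^4 = 331776, so 531441 ≥ 331776.
For the inductive step, assume it holds for an arbitrary k ≥ 12, so 3^k ≥ 16k^4.
Then 3^(k + 1) = 3·(3^k) ≥ 3·(16k^4).
Also, for k ≥ 12 we have 3·(16k^4) ≥ 16(k+1)^4, since 3 ≥ (1 + 1/k)^4 for all k ≥ 12.
Combining, 3^(k + 1) ≥ 16(k+1)^4.
This completes the induction.
Hence the smallest such M is 12.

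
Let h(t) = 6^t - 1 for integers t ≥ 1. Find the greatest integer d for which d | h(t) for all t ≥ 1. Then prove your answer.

d = 5

Computing the first values: h(1) = 5 and h(2) = 35; gcd(5, 35) = 5, so d ≤ 5.
We prove 5 | 6^t - 1 for all t ≥ 1 by induction on t.
Base case (t = 1): h(1) = 5 = 5·(1), so 5 | h(1).
Suppose the result is true for t = j, i.e. 5 | h(j). Then
6^{j+1} − 1^{j+1} = 6·6^j − 1·1^j = 6·(6^j − 1^j) + (5)·1^j. The first term is divisible by 5 by the inductive hypothesis, and the second term (5)·1^j is divisible by 5 since 5 | 5. Hence 5 | h(j+1).
By induction, the statement is established for all t ≥ 1.
Therefore the largest such d is 5.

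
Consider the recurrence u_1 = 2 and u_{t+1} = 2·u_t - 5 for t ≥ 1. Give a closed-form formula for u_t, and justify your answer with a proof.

u_t = -3·2^(t - 1) + 5

Computing the first terms: u_1 = 2, u_2 = -1, u_3 = -7. This suggests u_t = -3·2^(t - 1) + 5.
When t = 1: the formula gives 2 = 2 = u_1.
Inductive step: suppose the statement holds for some r ≥ 1, so u_r = -3·2^(r - 1) + 5.
Then u_{r+1} = 2·u_r - 5 = 2·(-3·2^(r - 1) + 5) - 5 = -3·2^r + 5 = -3·2^((r+1) - 1) + 5,
which is the claimed formula at t = r+1.
By induction, the statement is established for all t ≥ 1.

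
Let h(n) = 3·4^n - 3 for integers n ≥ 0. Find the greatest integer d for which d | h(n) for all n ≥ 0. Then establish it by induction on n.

d = 9

Computing the first values: h(0) = 0 and h(1) = 9; gcd(0, 9) = 9, so d ≤ 9.
We prove 9 | 3·4^n - 3 for all n ≥ 0 by induction on n.
Base step (n = 0): h(0) = 0 = 9·(0), so 9 | h(0).
Inductive step: assume the claim holds for n = m, i.e. 9 | h(m). Then
h(m+1) = 3·4^(m+1) - 3 = 4·(3·4^m - 3) + 9 = 4·h(m) + 9. The first term is divisible by 9 by the inductive hypothesis, and 9 is divisible by 9. Hence 9 | h(m+1).
By induction, the statement is established for all n ≥ 0.
Therefore the largest such d is 9.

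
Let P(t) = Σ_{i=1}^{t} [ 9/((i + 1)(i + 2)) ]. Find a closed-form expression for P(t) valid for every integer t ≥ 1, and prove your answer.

We claim P(t) = 9t/(2(t + 2)) for all t ≥ 1.
For the base case t = 1: P(1) = 3/2, and the closed form gives 3/2. They agree.
Inductive step: suppose the statement holds for some i ≥ 1, so P(i) = 9i/(2(i + 2)).
Then P(i+1) = P(i) + (9/((i + 2)(i + 3))) = (9i/(2(i + 2))) + (9/((i + 2)(i + 3))).
Simplifying, P(i+1) = 9(i + 1)/(2(i + 3)) = 9(i+1)/(2((i+1) + 2)),
which is the closed form with t = i+1.
This completes the induction.

P(t) = 9t/(2(t + 2))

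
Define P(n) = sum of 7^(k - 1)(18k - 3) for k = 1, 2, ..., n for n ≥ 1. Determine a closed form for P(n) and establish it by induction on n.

P(n) = 7^n(3n - 1) + 1

We claim P(n) = 7^n(3n - 1) + 1 for all n ≥ 1.
For the base case n = 1: P(1) = 15, and the closed form gives 15. They agree.
Inductive step: suppose the statement holds for some k ≥ 1, so P(k) = 7^k(3k - 1) + 1.
Then P(k+1) = P(k) + (7^k(18k + 15)) = (7^k(3k - 1) + 1) + (7^k(18k + 15)).
Simplifying, P(k+1) = 21·7^k·k + 14·7^k + 1 = 7^(k+1)(3(k+1) - 1) + 1,
which is the closed form with n = k+1.
Hence, by induction on n, the claim holds for every n ≥ 1.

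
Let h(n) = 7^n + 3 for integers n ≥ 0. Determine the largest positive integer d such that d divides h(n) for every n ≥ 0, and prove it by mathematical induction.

d = 2

Computing the first values: h(0) = 4 and h(1) = 10; gcd(4, 10) = 2, so d ≤ 2.
We prove 2 | 7^n + 3 for all n ≥ 0 by induction on n.
When n = 0: h(0) = 4 = 2·(2), so 2 | h(0).
Inductive step: assume the claim holds for n = i, i.e. 2 | h(i). Then
h(i+1) = 7^(i+1) + 3 = 7·(7^i + 3) - 18 = 7·h(i) - 18. The first term is divisible by 2 by the inductive hypothesis, and -18 is divisible by 2. Hence 2 | h(i+1).
By induction, the statement is established for all n ≥ 0.
Therefore the largest such d is 2.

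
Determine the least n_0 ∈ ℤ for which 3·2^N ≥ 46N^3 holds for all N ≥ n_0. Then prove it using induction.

n_0 = 16

At N = 15: 98304 < 155250, so the inequality fails and n_0 ≥ 16. We prove 3·2^N ≥ 46N^3 for all N ≥ 16.
When N = 16: 3·2^N = 196608 and 46N^3 = 188416, so 196608 ≥ 188416.
Inductive step: suppose the statement holds for some p ≥ 16, so 3·2^p ≥ 46p^3.
Then 3·2^(p + 1) = 2·(3·2^p) ≥ 2·(46p^3).
Also, for p ≥ 16 we have 2·(46p^3) ≥ 46(p+1)^3, since 2 ≥ (1 + 1/p)^3 for all p ≥ 16.
Combining, 3·2^(p + 1) ≥ 46(p+1)^3.
By induction, the statement is established for all N ≥ 16.
Hence the smallest such n_0 is 16.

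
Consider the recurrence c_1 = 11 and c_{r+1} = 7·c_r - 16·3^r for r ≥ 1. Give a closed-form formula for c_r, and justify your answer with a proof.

Computing the first terms: c_1 = 11, c_2 = 29, c_3 = 59. This suggests c_r = 4·3^r - 7^(r - 1).
Base case (r = 1): the formula gives 11 = 11 = c_1.
Suppose the result is true for r = j, so c_j = 4·3^j - 7^(j - 1).
Then c_{j+1} = 7·c_j - 16·3^j = 7·(4·3^j - 7^(j - 1)) - 16·3^j = 4·3^(j + 1) - 7^j = 4·3^(j+1) - 7^((j+1) - 1),
which is the claimed formula at r = j+1.
By induction, the statement is established for all r ≥ 1.

c_r = 4·3^r - 7^(r - 1)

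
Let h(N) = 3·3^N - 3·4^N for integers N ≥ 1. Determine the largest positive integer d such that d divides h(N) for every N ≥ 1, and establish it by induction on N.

Computing the first values: h(1) = -3 and h(2) = -21; gcd(-3, -21) = 3, so d ≤ 3.
We prove 3 | 3·3^N - 3·4^N for all N ≥ 1 by induction on N.
Base step (N = 1): h(1) = -3 = 3·(-1), so 3 | h(1).
For the inductive step, assume it holds for an arbitrary m ≥ 1, i.e. 3 | h(m). Then
h(m+1) − 4·h(m) = (3·3^(m+1) - 3·4^(m+1)) − 4·(3·3^m - 3·4^m) = (3)·3^m·(3 − 4) = (-3)·3^m. Since 3 | h(m) by the inductive hypothesis, 3 | 4·h(m); and 3 | -3 since -3 = 3·-1. Therefore 3 | h(m+1).
This completes the induction.
Therefore the largest such d is 3.

d = 3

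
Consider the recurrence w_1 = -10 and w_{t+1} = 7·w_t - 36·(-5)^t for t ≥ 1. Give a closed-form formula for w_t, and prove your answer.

w_t = 3(-5)^t + 5·7^(t - 1)

Computing the first terms: w_1 = -10, w_2 = 110, w_3 = -130. This suggests w_t = 3(-5)^t + 5·7^(t - 1).
Base step (t = 1): the formula gives -10 = -10 = w_1.
For the inductive step, assume it holds for an arbitrary m ≥ 1, so w_m = 3(-5)^m + 5·7^(m - 1).
Then w_{m+1} = 7·w_m - 36·(-5)^m = 7·(3(-5)^m + 5·7^(m - 1)) - 36·(-5)^m = 3(-5)^(m + 1) + 5·7^m = 3(-5)^(m+1) + 5·7^((m+1) - 1),
which is the claimed formula at t = m+1.
By induction, the statement is established for all t ≥ 1.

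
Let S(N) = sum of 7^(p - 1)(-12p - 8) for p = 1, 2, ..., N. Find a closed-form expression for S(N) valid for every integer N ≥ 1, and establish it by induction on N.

S(N) = -7^N(2N + 1) + 1

We claim S(N) = -7^N(2N + 1) + 1 for all N ≥ 1.
Base case (N = 1): S(1) = -20, and the closed form gives -20. They agree.
Inductive step: suppose the statement holds for some p ≥ 1, so S(p) = -7^p(2p + 1) + 1.
Then S(p+1) = S(p) + (7^p(-12p - 20)) = (-7^p(2p + 1) + 1) + (7^p(-12p - 20)).
Simplifying, S(p+1) = -14·7^p·p - 21·7^p + 1 = -7^(p+1)(2(p+1) + 1) + 1,
which is the closed form with N = p+1.
By the principle of mathematical induction, the result holds for all N ≥ 1.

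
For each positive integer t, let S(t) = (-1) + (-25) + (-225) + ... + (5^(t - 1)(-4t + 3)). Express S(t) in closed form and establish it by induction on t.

S(t) = 5^t(-t + 1) - 1

We claim S(t) = 5^t(-t + 1) - 1 for all t ≥ 1.
For the base case t = 1: S(1) = -1, and the closed form gives -1. They agree.
Suppose the result is true for t = p, so S(p) = 5^p(-p + 1) - 1.
Then S(p+1) = S(p) + (5^p(-4p - 1)) = (5^p(-p + 1) - 1) + (5^p(-4p - 1)).
Simplifying, S(p+1) = -5·5^p·p - 1 = 5^(p+1)(-(p+1) + 1) - 1,
which is the closed form with t = p+1.
By the principle of mathematical induction, the result holds for all t ≥ 1.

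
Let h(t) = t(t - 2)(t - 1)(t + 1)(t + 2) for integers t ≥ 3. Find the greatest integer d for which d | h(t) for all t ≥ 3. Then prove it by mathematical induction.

Computing the first values: h(3) = 120 and h(4) = 720; gcd(120, 720) = 120, so d ≤ 120.
We prove 120 | t(t - 2)(t - 1)(t + 1)(t + 2) for all t ≥ 3 by induction on t.
When t = 3: h(3) = 120 = 120·(1), so 120 | h(3).
For the inductive step, assume it holds for an arbitrary j ≥ 3, i.e. 120 | h(j). Then
h(j+1) − h(j) = (j-1)·j·(j+1)·(j+2)·(j+3) − (j-2)·(j-1)·j·(j+1)·(j+2) = (j-1)·j·(j+1)·(j+2)·[(j+3) − (j-2)] = 5·(j-1)·j·(j+1)·(j+2). The product of 4 consecutive integers is divisible by (4)! = 24, so h(j+1) − h(j) is divisible by 5·24 = 120. By the inductive hypothesis 120 | h(j), hence 120 | h(j+1).
By induction, the statement is established for all t ≥ 3.
Therefore the largest such d is 120.

d = 120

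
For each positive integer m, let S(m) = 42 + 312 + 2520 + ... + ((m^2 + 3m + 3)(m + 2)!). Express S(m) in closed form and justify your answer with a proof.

We claim S(m) = (m + 1)(m + 3)! - 6 for all m ≥ 1.
When m = 1: S(1) = 42, and the closed form gives 42. They agree.
For the inductive step, assume it holds for an arbitrary k ≥ 1, so S(k) = (k + 1)(k + 3)! - 6.
Then S(k+1) = S(k) + ((k^2 + 5k + 7)(k + 3)!) = ((k + 1)(k + 3)! - 6) + ((k^2 + 5k + 7)(k + 3)!).
Simplifying, S(k+1) = ((k+1) + 1)((k+1) + 3)! - 6,
which is the closed form with m = k+1.
Hence, by induction on m, the claim holds for every m ≥ 1.

S(m) = (m + 1)(m + 3)! - 6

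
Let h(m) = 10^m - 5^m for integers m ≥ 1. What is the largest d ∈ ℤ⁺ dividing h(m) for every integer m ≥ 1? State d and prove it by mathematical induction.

d = 5

Computing the first values: h(1) = 5 and h(2) = 75; gcd(5, 75) = 5, so d ≤ 5.
We prove 5 | 10^m - 5^m for all m ≥ 1 by induction on m.
For the base case m = 1: h(1) = 5 = 5·(1), so 5 | h(1).
Suppose the result is true for m = p, i.e. 5 | h(p). Then
10^{p+1} − 5^{p+1} = 10·10^p − 5·5^p = 10·(10^p − 5^p) + (5)·5^p. The first term is divisible by 5 by the inductive hypothesis, and the second term (5)·5^p is divisible by 5 since 5 | 5. Hence 5 | h(p+1).
Hence, by induction on m, the claim holds for every m ≥ 1.
Therefore the largest such d is 5.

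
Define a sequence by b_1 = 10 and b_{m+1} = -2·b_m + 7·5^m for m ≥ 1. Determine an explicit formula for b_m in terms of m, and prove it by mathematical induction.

b_m = 5(-2)^(m - 1) + 5^m

Computing the first terms: b_1 = 10, b_2 = 15, b_3 = 145. This suggests b_m = 5(-2)^(m - 1) + 5^m.
For the base case m = 1: the formula gives 10 = 10 = b_1.
For the inductive step, assume it holds for an arbitrary r ≥ 1, so b_r = 5(-2)^(r - 1) + 5^r.
Then b_{r+1} = -2·b_r + 7·5^r = -2·(5(-2)^(r - 1) + 5^r) + 7·5^r = 5(-2)^r + 5^(r + 1) = 5(-2)^((r+1) - 1) + 5^(r+1),
which is the claimed formula at m = r+1.
Hence, by induction on m, the claim holds for every m ≥ 1.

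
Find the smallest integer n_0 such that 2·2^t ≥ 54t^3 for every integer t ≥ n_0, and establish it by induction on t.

n_0 = 18

At t = 17: 262144 < 265302, so the inequality fails and n_0 ≥ 18. We prove 2·2^t ≥ 54t^3 for all t ≥ 18.
Base step (t = 18): 2·2^t = 524288 and 54t^3 = 314928, so 524288 ≥ 314928.
Suppose the result is true for t = i, so 2·2^i ≥ 54i^3.
Then 2·2^(i + 1) = 2·(2·2^i) ≥ 2·(54i^3).
Also, for i ≥ 18 we have 2·(54i^3) ≥ 54(i+1)^3, since 2 ≥ (1 + 1/i)^3 for all i ≥ 18.
Combining, 2·2^(i + 1) ≥ 54(i+1)^3.
By the principle of mathematical induction, the result holds for all t ≥ 18.
Hence the smallest such n_0 is 18.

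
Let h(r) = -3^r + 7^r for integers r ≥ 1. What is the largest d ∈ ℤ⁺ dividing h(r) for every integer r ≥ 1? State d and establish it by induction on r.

Computing the first values: h(1) = 4 and h(2) = 40; gcd(4, 40) = 4, so d ≤ 4.
We prove 4 | -3^r + 7^r for all r ≥ 1 by induction on r.
When r = 1: h(1) = 4 = 4·(1), so 4 | h(1).
Inductive step: assume the claim holds for r = j, i.e. 4 | h(j). Then
7^{j+1} − 3^{j+1} = 7·7^j − 3·3^j = 7·(7^j − 3^j) + (4)·3^j. The first term is divisible by 4 by the inductive hypothesis, and the second term (4)·3^j is divisible by 4 since 4 | 4. Hence 4 | h(j+1).
By induction, the statement is established for all r ≥ 1.
Therefore the largest such d is 4.

d = 4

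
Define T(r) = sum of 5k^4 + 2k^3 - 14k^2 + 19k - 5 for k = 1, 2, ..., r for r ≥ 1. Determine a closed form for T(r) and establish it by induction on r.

We claim T(r) = r(r^4 + 3r^3 - 2r^2 + 3r + 2) for all r ≥ 1.
Base step (r = 1): T(1) = 7, and the closed form gives 7. They agree.
Inductive step: suppose the statement holds for some k ≥ 1, so T(k) = k(k^4 + 3k^3 - 2k^2 + 3k + 2).
Then T(k+1) = T(k) + (5k^4 + 22k^3 + 22k^2 + 17k + 7) = (k(k^4 + 3k^3 - 2k^2 + 3k + 2)) + (5k^4 + 22k^3 + 22k^2 + 17k + 7).
Simplifying, T(k+1) = (k + 1)(k^4 + 7k^3 + 13k^2 + 12k + 7) = (k+1)((k+1)^4 + 3(k+1)^3 - 2(k+1)^2 + 3(k+1) + 2),
which is the closed form with r = k+1.
This completes the induction.

T(r) = r(r^4 + 3r^3 - 2r^2 + 3r + 2)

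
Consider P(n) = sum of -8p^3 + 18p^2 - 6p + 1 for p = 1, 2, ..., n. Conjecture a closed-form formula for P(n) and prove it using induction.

P(n) = -n(2n^3 - 2n^2 - 4n - 1)

We claim P(n) = -n(2n^3 - 2n^2 - 4n - 1) for all n ≥ 1.
Base case (n = 1): P(1) = 5, and the closed form gives 5. They agree.
Suppose the result is true for n = p, so P(p) = p(-2p^3 + 2p^2 + 4p + 1).
Then P(p+1) = P(p) + (-8p^3 - 6p^2 + 6p + 5) = (p(-2p^3 + 2p^2 + 4p + 1)) + (-8p^3 - 6p^2 + 6p + 5).
Simplifying, P(p+1) = -(p + 1)(2p^3 + 4p^2 - 2p - 5) = -(p+1)(2(p+1)^3 - 2(p+1)^2 - 4(p+1) - 1),
which is the closed form with n = p+1.
This completes the induction.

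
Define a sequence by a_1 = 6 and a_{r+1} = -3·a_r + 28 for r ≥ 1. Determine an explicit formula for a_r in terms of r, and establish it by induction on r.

Computing the first terms: a_1 = 6, a_2 = 10, a_3 = -2. This suggests a_r = -(-3)^(r - 1) + 7.
When r = 1: the formula gives 6 = 6 = a_1.
For the inductive step, assume it holds for an arbitrary m ≥ 1, so a_m = -(-3)^(m - 1) + 7.
Then a_{m+1} = -3·a_m + 28 = -3·(-(-3)^(m - 1) + 7) + 28 = -(-3)^m + 7 = -(-3)^((m+1) - 1) + 7,
which is the claimed formula at r = m+1.
By induction, the statement is established for all r ≥ 1.

a_r = -(-3)^(r - 1) + 7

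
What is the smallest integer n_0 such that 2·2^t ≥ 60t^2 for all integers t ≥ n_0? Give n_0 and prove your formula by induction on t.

At t = 12: 8192 < 8640, so the inequality fails and n_0 ≥ 13. We prove 2·2^t ≥ 60t^2 for all t ≥ 13.
Base step (t = 13): 2·2^t = 16384 and 60t^2 = 10140, so 16384 ≥ 10140.
For the inductive step, assume it holds for an arbitrary k ≥ 13, so 2·2^k ≥ 60k^2.
Then 2·2^(k + 1) = 2·(2·2^k) ≥ 2·(60k^2).
Also, for k ≥ 13 we have 2·(60k^2) ≥ 60(k+1)^2, since 2 ≥ (1 + 1/k)^2 for all k ≥ 13.
Combining, 2·2^(k + 1) ≥ 60(k+1)^2.
By induction, the statement is established for all t ≥ 13.
Hence the smallest such n_0 is 13.

n_0 = 13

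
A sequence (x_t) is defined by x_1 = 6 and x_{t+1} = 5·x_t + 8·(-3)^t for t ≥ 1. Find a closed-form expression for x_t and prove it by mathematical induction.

Computing the first terms: x_1 = 6, x_2 = 6, x_3 = 102. This suggests x_t = -(-3)^t + 3·5^(t - 1).
When t = 1: the formula gives 6 = 6 = x_1.
Suppose the result is true for t = m, so x_m = -(-3)^m + 3·5^(m - 1).
Then x_{m+1} = 5·x_m + 8·(-3)^m = 5·(-(-3)^m + 3·5^(m - 1)) + 8·(-3)^m = -(-3)^(m + 1) + 3·5^m = -(-3)^(m+1) + 3·5^((m+1) - 1),
which is the claimed formula at t = m+1.
This completes the induction.

x_t = -(-3)^t + 3·5^(t - 1)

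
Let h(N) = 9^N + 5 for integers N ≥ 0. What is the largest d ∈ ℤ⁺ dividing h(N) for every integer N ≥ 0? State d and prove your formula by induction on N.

Computing the first values: h(0) = 6 and h(1) = 14; gcd(6, 14) = 2, so d ≤ 2.
We prove 2 | 9^N + 5 for all N ≥ 0 by induction on N.
Base case (N = 0): h(0) = 6 = 2·(3), so 2 | h(0).
Inductive step: assume the claim holds for N = k, i.e. 2 | h(k). Then
h(k+1) = 9^(k+1) + 5 = 9·(9^k + 5) - 40 = 9·h(k) - 40. The first term is divisible by 2 by the inductive hypothesis, and -40 is divisible by 2. Hence 2 | h(k+1).
By the principle of mathematical induction, the result holds for all N ≥ 0.
Therefore the largest such d is 2.

d = 2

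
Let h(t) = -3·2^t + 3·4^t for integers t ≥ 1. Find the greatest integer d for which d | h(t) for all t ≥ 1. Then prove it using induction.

Computing the first values: h(1) = 6 and h(2) = 36; gcd(6, 36) = 6, so d ≤ 6.
We prove 6 | -3·2^t + 3·4^t for all t ≥ 1 by induction on t.
When t = 1: h(1) = 6 = 6·(1), so 6 | h(1).
Suppose the result is true for t = r, i.e. 6 | h(r). Then
h(r+1) − 4·h(r) = (-3·2^(r+1) + 3·4^(r+1)) − 4·(-3·2^r + 3·4^r) = (-3)·2^r·(2 − 4) = (6)·2^r. Since 6 | h(r) by the inductive hypothesis, 6 | 4·h(r); and 6 | 6 since 6 = 6·1. Therefore 6 | h(r+1).
By the principle of mathematical induction, the result holds for all t ≥ 1.
Therefore the largest such d is 6.

d = 6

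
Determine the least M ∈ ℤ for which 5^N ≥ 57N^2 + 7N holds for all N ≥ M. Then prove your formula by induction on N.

M = 5

At N = 4: 625 < 940, so the inequality fails and M ≥ 5. We prove 5^N ≥ 57N^2 + 7N for all N ≥ 5.
Base case (N = 5): 5^N = 3125 and 57N^2 + 7N = 1460, so 3125 ≥ 1460.
Inductive step: assume the claim holds for N = k, so 5^k ≥ 57k^2 + 7k.
Then 5^(k + 1) = 5·(5^k) ≥ 5·(57k^2 + 7k).
Also, for k ≥ 5 we have 5·(57k^2 + 7k) ≥ 57(k+1)^2 + 7(k+1), since 5·(57k^2 + 7k) − (57(k+1)^2 + 7(k+1)) = 228k^2 - 86k - 64, which is nonnegative for all k ≥ 5.
Combining, 5^(k + 1) ≥ 57(k+1)^2 + 7(k+1).
By the principle of mathematical induction, the result holds for all N ≥ 5.
Hence the smallest such M is 5.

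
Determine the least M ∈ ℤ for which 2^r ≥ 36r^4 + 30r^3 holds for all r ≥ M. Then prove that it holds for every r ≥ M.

M = 24

At r = 23: 8388608 < 10439286, so the inequality fails and M ≥ 24. We prove 2^r ≥ 36r^4 + 30r^3 for all r ≥ 24.
When r = 24: 2^r = 16777216 and 36r^4 + 30r^3 = 12358656, so 16777216 ≥ 12358656.
Suppose the result is true for r = p, so 2^p ≥ 36p^4 + 30p^3.
Then 2^(p + 1) = 2·(2^p) ≥ 2·(36p^4 + 30p^3).
Also, for p ≥ 24 we have 2·(36p^4 + 30p^3) ≥ 36(p+1)^4 + 30(p+1)^3, since 2·(36p^4 + 30p^3) − (36(p+1)^4 + 30(p+1)^3) = 36p^4 - 114p^3 - 306p^2 - 234p - 66, which is nonnegative for all p ≥ 24.
Combining, 2^(p + 1) ≥ 36(p+1)^4 + 30(p+1)^3.
By the principle of mathematical induction, the result holds for all r ≥ 24.
Hence the smallest such M is 24.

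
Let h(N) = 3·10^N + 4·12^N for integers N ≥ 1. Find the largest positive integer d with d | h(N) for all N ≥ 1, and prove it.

d = 6

Computing the first values: h(1) = 78 and h(2) = 876; gcd(78, 876) = 6, so d ≤ 6.
We prove 6 | 3·10^N + 4·12^N for all N ≥ 1 by induction on N.
When N = 1: h(1) = 78 = 6·(13), so 6 | h(1).
Inductive step: suppose the statement holds for some j ≥ 1, i.e. 6 | h(j). Then
h(j+1) − 12·h(j) = (3·10^(j+1) + 4·12^(j+1)) − 12·(3·10^j + 4·12^j) = (3)·10^j·(10 − 12) = (-6)·10^j. Since 6 | h(j) by the inductive hypothesis, 6 | 12·h(j); and 6 | -6 since -6 = 6·-1. Therefore 6 | h(j+1).
This completes the induction.
Therefore the largest such d is 6.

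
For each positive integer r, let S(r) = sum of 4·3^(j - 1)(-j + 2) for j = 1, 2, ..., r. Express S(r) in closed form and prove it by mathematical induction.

S(r) = 3^r(-2r + 5) - 5

We claim S(r) = 3^r(-2r + 5) - 5 for all r ≥ 1.
Base step (r = 1): S(1) = 4, and the closed form gives 4. They agree.
Inductive step: assume the claim holds for r = j, so S(j) = 3^j(-2j + 5) - 5.
Then S(j+1) = S(j) + (4·3^j(-j + 1)) = (3^j(-2j + 5) - 5) + (4·3^j(-j + 1)).
Simplifying, S(j+1) = -6·3^j·j + 9·3^j - 5 = 3^(j+1)(-2(j+1) + 5) - 5,
which is the closed form with r = j+1.
Hence, by induction on r, the claim holds for every r ≥ 1.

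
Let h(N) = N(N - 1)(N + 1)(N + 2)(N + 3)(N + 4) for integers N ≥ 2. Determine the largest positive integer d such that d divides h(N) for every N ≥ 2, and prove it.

Computing the first values: h(2) = 720 and h(3) = 5040; gcd(720, 5040) = 720, so d ≤ 720.
We prove 720 | N(N - 1)(N + 1)(N + 2)(N + 3)(N + 4) for all N ≥ 2 by induction on N.
Base case (N = 2): h(2) = 720 = 720·(1), so 720 | h(2).
For the inductive step, assume it holds for an arbitrary r ≥ 2, i.e. 720 | h(r). Then
h(r+1) − h(r) = r·(r+1)·(r+2)·(r+3)·(r+4)·(r+5) − (r-1)·r·(r+1)·(r+2)·(r+3)·(r+4) = r·(r+1)·(r+2)·(r+3)·(r+4)·[(r+5) − (r-1)] = 6·r·(r+1)·(r+2)·(r+3)·(r+4). The product of 5 consecutive integers is divisible by (5)! = 120, so h(r+1) − h(r) is divisible by 6·120 = 720. By the inductive hypothesis 720 | h(r), hence 720 | h(r+1).
By the principle of mathematical induction, the result holds for all N ≥ 2.
Therefore the largest such d is 720.

d = 720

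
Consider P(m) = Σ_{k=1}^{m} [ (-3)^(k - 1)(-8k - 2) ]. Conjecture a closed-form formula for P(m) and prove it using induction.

We claim P(m) = (-3)^m(2m + 1) - 1 for all m ≥ 1.
For the base case m = 1: P(1) = -10, and the closed form gives -10. They agree.
Inductive step: suppose the statement holds for some k ≥ 1, so P(k) = (-3)^k(2k + 1) - 1.
Then P(k+1) = P(k) + ((-3)^k(-8k - 10)) = ((-3)^k(2k + 1) - 1) + ((-3)^k(-8k - 10)).
Simplifying, P(k+1) = -6(-3)^k·k - 9(-3)^k - 1 = (-3)^(k+1)(2(k+1) + 1) - 1,
which is the closed form with m = k+1.
By induction, the statement is established for all m ≥ 1.

P(m) = (-3)^m(2m + 1) - 1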